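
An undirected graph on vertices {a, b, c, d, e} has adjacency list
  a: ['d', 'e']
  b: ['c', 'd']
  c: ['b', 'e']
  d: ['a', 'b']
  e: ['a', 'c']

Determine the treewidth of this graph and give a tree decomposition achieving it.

Treewidth 2.
Bags: B1 = {a, b, d}  B2 = {a, b, e}  B3 = {b, c, e}
Tree: B1–B2, B2–B3

The largest bag has 3 vertices, giving width 2; this decomposition certifies tw(G) ≤ 2. The edges b–d–a–e–c–b form a cycle, so G is not a tree and its treewidth is at least 2. The upper and lower bounds meet at 2, so that is the treewidth.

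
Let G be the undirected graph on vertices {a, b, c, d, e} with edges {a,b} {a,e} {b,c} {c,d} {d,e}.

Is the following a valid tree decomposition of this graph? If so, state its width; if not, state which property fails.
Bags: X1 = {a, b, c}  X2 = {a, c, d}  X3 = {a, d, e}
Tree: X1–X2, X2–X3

Vertex coverage: the bags together contain {a, b, c, d, e}, the full vertex set. Edge coverage: each edge of G has both endpoints in at least one bag. Running intersection: for every vertex, the bags containing it form a connected subtree. All three properties hold, so this is a valid tree decomposition of width max|bag| − 1 = 2, and hence tw(G) ≤ 2.

Yes; width 2.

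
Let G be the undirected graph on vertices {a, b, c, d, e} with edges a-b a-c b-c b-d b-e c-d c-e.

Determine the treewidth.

A width-2 tree decomposition is:
Bags: B1 = {b, c, d}  B2 = {a, b, c}  B3 = {b, c, e}
Tree: B1–B2, B2–B3
Each bag holds 3 vertices, so the decomposition has width 2, which upper-bounds the treewidth. For the lower bound, the 3 vertices {b, c, d} are pairwise adjacent, and any tree decomposition puts a clique entirely inside one bag — forcing width ≥ 2. The upper and lower bounds meet at 2, so that is the treewidth.

2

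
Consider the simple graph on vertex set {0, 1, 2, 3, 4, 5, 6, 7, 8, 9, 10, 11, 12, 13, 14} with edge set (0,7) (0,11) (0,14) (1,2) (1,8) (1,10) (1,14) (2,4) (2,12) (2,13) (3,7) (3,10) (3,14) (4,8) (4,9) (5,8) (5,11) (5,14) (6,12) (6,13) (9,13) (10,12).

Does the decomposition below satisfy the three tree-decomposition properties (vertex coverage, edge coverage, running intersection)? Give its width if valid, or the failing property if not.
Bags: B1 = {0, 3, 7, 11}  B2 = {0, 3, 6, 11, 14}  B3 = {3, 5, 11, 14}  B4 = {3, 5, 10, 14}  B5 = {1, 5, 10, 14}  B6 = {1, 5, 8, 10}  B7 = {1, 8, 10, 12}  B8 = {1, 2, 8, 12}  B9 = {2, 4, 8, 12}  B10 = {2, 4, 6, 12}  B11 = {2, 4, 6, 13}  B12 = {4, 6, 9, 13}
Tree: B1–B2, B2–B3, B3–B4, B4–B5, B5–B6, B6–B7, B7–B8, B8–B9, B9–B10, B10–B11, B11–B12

No — bags containing vertex 6 are not connected in the tree.

A tree decomposition must satisfy three properties: every vertex lies in some bag; for every edge, both endpoints lie together in some bag; and for every vertex, the bags containing it form a connected subtree. Here bags containing vertex 6 are not connected in the tree, so the decomposition is invalid.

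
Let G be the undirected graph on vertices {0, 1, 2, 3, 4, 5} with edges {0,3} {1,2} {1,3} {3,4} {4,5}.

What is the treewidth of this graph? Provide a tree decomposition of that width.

Every bag has size at most 2, so the width is 2 − 1 = 1 and tw(G) ≤ 1. Any graph with an edge has treewidth ≥ 1, and G has the edge 3–1. The upper and lower bounds meet at 1, so that is the treewidth.

Treewidth 1.
One such decomposition:
Bags: B1 = {1, 3}  B2 = {3, 4}  B3 = {1, 2}  B4 = {4, 5}  B5 = {0, 3}
Tree: B1–B2, B1–B3, B2–B4, B1–B5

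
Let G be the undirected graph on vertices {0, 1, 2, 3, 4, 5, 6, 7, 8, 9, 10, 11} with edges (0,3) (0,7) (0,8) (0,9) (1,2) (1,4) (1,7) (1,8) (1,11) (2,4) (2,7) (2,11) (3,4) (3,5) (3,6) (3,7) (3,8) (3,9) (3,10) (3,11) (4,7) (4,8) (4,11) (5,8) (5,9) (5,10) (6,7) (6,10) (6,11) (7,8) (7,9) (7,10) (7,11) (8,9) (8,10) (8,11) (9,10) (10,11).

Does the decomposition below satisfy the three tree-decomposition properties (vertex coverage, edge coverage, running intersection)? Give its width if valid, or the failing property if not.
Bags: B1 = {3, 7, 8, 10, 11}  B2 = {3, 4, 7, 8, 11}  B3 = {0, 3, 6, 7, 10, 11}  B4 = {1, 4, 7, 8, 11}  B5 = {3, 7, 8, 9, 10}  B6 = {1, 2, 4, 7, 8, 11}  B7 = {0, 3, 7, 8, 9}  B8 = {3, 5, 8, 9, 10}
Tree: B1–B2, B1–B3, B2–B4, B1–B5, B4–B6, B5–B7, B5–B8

No — bags containing vertex 0 are not connected in the tree.

A tree decomposition must satisfy three properties: every vertex lies in some bag; for every edge, both endpoints lie together in some bag; and for every vertex, the bags containing it form a connected subtree. Here bags containing vertex 0 are not connected in the tree, so the decomposition is invalid.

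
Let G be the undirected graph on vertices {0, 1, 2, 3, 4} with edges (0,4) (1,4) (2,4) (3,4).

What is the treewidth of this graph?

A width-1 tree decomposition is:
Bags: B1 = {0, 4}  B2 = {3, 4}  B3 = {2, 4}  B4 = {1, 4}
Tree: B1–B2, B1–B3, B1–B4
Each bag holds 2 vertices, so the decomposition has width 1, which upper-bounds the treewidth. G has an edge, so its treewidth is at least 1. Combining the bounds, tw(G) = 1.

1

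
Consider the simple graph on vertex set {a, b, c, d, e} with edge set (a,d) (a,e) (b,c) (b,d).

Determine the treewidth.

1

A width-1 tree decomposition is:
Bags: B1 = {a, d}  B2 = {b, d}  B3 = {b, c}  B4 = {a, e}
Tree: B1–B2, B2–B3, B1–B4
Each bag holds 2 vertices, so the decomposition has width 1, which upper-bounds the treewidth. Since G has at least one edge (e.g. d–a), it is not an edgeless graph, so tw(G) ≥ 1. Combining the bounds, tw(G) = 1.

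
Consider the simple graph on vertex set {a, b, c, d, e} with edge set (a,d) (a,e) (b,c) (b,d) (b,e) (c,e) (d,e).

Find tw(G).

2

A width-2 tree decomposition is:
Bags: B1 = {b, d, e}  B2 = {b, c, e}  B3 = {a, d, e}
Tree: B1–B2, B1–B3
Every bag has size at most 3, so the width is 3 − 1 = 2 and tw(G) ≤ 2. On the other hand G contains the 3-clique {a, d, e}. A clique must lie in a single bag of any decomposition, so no decomposition can have width below 2. The upper and lower bounds meet at 2, so that is the treewidth.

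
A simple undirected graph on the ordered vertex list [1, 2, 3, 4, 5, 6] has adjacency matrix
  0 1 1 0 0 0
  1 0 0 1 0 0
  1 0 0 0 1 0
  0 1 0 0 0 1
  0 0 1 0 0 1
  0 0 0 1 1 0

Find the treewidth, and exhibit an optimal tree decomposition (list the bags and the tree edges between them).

Each bag holds 3 vertices, so the decomposition has width 2, which upper-bounds the treewidth. Since 1–3–5–6–4–2–1 is a cycle in G, G is not acyclic. Forests are exactly the graphs of treewidth ≤ 1, so tw(G) ≥ 2. The upper and lower bounds meet at 2, so that is the treewidth.

Treewidth 2.
Bags: B1 = {1, 3, 5}  B2 = {1, 5, 6}  B3 = {1, 4, 6}  B4 = {1, 2, 4}
Tree: B1–B2, B2–B3, B3–B4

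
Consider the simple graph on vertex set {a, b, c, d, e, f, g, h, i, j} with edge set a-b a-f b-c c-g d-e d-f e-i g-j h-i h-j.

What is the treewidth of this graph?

A width-2 tree decomposition is:
Bags: B1 = {c, g, j}  B2 = {b, c, j}  B3 = {a, b, j}  B4 = {a, f, j}  B5 = {d, f, j}  B6 = {d, e, j}  B7 = {e, i, j}  B8 = {h, i, j}
Tree: B1–B2, B2–B3, B3–B4, B4–B5, B5–B6, B6–B7, B7–B8
Each bag holds 3 vertices, so the decomposition has width 2, which upper-bounds the treewidth. The edges j–g–c–b–a–f–d–e–i–h–j form a cycle, so G is not a tree and its treewidth is at least 2. Therefore the treewidth is 2.

2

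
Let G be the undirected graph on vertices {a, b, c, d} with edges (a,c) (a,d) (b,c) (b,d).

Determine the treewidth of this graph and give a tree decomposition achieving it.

Treewidth 2.
Bags: B1 = {a, c, d}  B2 = {b, c, d}
Tree: B1–B2

The largest bag has 3 vertices, giving width 2; this decomposition certifies tw(G) ≤ 2. The edges c–a–d–b–c form a cycle, so G is not a tree and its treewidth is at least 2. The upper and lower bounds meet at 2, so that is the treewidth.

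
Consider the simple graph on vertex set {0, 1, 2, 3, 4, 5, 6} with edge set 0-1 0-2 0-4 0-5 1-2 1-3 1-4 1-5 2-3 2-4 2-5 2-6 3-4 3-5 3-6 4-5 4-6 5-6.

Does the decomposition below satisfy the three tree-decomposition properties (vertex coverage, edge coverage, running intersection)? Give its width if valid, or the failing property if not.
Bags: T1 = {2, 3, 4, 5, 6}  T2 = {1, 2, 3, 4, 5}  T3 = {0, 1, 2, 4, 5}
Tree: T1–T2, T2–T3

Yes; width 4.

Every vertex of G appears in some bag (union = {0, 1, 2, 3, 4, 5, 6}); every edge is covered by a bag; and for each vertex v the set of bags containing v is connected in the bag tree. The decomposition is therefore valid. The largest bag has 5 vertices, so the width is 4.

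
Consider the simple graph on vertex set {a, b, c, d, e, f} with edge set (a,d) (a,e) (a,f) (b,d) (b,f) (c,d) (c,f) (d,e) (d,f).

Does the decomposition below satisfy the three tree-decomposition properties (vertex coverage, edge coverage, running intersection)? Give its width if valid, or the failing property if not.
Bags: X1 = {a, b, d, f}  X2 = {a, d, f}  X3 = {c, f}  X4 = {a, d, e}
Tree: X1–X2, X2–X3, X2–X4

A tree decomposition must satisfy three properties: every vertex lies in some bag; for every edge, both endpoints lie together in some bag; and for every vertex, the bags containing it form a connected subtree. Here edge (d,c) lies in no bag, so the decomposition is invalid.

No — edge (d,c) lies in no bag.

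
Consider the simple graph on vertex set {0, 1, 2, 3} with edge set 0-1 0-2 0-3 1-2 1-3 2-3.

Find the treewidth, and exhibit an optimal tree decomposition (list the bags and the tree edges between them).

A single bag containing all 4 vertices is trivially a valid decomposition of width 3. On the other hand G contains the 4-clique {0, 1, 2, 3}. A clique must lie in a single bag of any decomposition, so no decomposition can have width below 3. Therefore the treewidth is 3.

Treewidth 3.
Bags: B1 = {0, 1, 2, 3}
Tree: (single bag)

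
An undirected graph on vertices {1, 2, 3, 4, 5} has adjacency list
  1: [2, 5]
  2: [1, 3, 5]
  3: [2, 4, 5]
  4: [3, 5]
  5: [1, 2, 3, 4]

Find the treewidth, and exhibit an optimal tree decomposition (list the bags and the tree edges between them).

Treewidth 2.
One optimal decomposition is:
Bags: B1 = {3, 4, 5}  B2 = {2, 3, 5}  B3 = {1, 2, 5}
Tree: B1–B2, B2–B3

Every bag has size at most 3, so the width is 3 − 1 = 2 and tw(G) ≤ 2. On the other hand G contains the 3-clique {1, 2, 5}. A clique must lie in a single bag of any decomposition, so no decomposition can have width below 2. The upper and lower bounds meet at 2, so that is the treewidth.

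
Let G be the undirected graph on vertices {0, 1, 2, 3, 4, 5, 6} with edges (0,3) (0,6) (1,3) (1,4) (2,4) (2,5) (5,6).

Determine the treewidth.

2

A width-2 tree decomposition is:
Bags: B1 = {2, 5, 6}  B2 = {0, 2, 6}  B3 = {0, 2, 3}  B4 = {1, 2, 3}  B5 = {1, 2, 4}
Tree: B1–B2, B2–B3, B3–B4, B4–B5
Each bag holds 3 vertices, so the decomposition has width 2, which upper-bounds the treewidth. Since 2–5–6–0–3–1–4–2 is a cycle in G, G is not acyclic. Forests are exactly the graphs of treewidth ≤ 1, so tw(G) ≥ 2. Therefore the treewidth is 2.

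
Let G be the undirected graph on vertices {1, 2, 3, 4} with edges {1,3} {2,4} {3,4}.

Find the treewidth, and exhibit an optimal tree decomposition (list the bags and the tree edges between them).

Every bag has size at most 2, so the width is 2 − 1 = 1 and tw(G) ≤ 1. Any graph with an edge has treewidth ≥ 1, and G has the edge 1–3. Combining the bounds, tw(G) = 1.

Treewidth 1.
One such decomposition:
Bags: B1 = {1, 3}  B2 = {3, 4}  B3 = {2, 4}
Tree: B1–B2, B2–B3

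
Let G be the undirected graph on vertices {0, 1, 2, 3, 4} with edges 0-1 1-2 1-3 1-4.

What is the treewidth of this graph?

A width-1 tree decomposition is:
Bags: B1 = {1, 2}  B2 = {1, 3}  B3 = {0, 1}  B4 = {1, 4}
Tree: B1–B2, B1–B3, B3–B4
Every bag has size at most 2, so the width is 2 − 1 = 1 and tw(G) ≤ 1. Any graph with an edge has treewidth ≥ 1, and G has the edge 2–1. Combining the bounds, tw(G) = 1.

1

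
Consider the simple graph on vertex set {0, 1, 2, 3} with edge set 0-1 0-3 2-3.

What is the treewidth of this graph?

A width-1 tree decomposition is:
Bags: B1 = {2, 3}  B2 = {0, 3}  B3 = {0, 1}
Tree: B1–B2, B2–B3
Every bag has size at most 2, so the width is 2 − 1 = 1 and tw(G) ≤ 1. Any graph with an edge has treewidth ≥ 1, and G has the edge 2–3. Hence tw(G) = 1 exactly.

1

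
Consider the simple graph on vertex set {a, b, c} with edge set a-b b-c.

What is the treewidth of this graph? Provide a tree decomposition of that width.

Each bag holds 2 vertices, so the decomposition has width 1, which upper-bounds the treewidth. Since G has at least one edge (e.g. b–a), it is not an edgeless graph, so tw(G) ≥ 1. Hence tw(G) = 1 exactly.

Treewidth 1.
Bags: B1 = {a, b}  B2 = {b, c}
Tree: B1–B2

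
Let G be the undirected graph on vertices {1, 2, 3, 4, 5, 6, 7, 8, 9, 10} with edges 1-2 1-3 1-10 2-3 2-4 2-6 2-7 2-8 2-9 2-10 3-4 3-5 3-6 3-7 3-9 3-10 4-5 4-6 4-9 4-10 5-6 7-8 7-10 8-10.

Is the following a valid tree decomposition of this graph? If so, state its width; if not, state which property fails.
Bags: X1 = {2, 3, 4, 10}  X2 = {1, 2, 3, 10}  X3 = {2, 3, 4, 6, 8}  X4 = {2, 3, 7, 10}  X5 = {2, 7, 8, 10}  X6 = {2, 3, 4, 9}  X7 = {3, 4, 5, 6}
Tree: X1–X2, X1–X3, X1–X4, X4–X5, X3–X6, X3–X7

No — bags containing vertex 8 are not connected in the tree.

A tree decomposition must satisfy three properties: every vertex lies in some bag; for every edge, both endpoints lie together in some bag; and for every vertex, the bags containing it form a connected subtree. Here bags containing vertex 8 are not connected in the tree, so the decomposition is invalid.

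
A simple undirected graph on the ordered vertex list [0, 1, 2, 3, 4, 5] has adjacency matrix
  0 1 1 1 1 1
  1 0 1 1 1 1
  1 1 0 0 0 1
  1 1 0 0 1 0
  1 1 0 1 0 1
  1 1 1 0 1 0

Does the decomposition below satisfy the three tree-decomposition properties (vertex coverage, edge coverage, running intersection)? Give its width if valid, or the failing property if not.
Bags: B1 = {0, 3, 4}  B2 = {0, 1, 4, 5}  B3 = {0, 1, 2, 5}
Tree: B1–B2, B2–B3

No — edge (1,3) lies in no bag.

A tree decomposition must satisfy three properties: every vertex lies in some bag; for every edge, both endpoints lie together in some bag; and for every vertex, the bags containing it form a connected subtree. Here edge (1,3) lies in no bag, so the decomposition is invalid.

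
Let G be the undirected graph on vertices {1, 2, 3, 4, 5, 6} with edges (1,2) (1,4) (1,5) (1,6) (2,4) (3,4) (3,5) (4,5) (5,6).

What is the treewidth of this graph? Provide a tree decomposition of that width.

Treewidth 2.
One optimal decomposition is:
Bags: B1 = {1, 4, 5}  B2 = {1, 2, 4}  B3 = {3, 4, 5}  B4 = {1, 5, 6}
Tree: B1–B2, B1–B3, B1–B4

Every bag has size at most 3, so the width is 3 − 1 = 2 and tw(G) ≤ 2. For the lower bound, the 3 vertices {1, 2, 4} are pairwise adjacent, and any tree decomposition puts a clique entirely inside one bag — forcing width ≥ 2. The upper and lower bounds meet at 2, so that is the treewidth.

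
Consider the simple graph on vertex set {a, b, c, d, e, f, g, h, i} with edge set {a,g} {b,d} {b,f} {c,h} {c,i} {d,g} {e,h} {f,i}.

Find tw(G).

A width-1 tree decomposition is:
Bags: B1 = {e, h}  B2 = {c, h}  B3 = {c, i}  B4 = {f, i}  B5 = {b, f}  B6 = {b, d}  B7 = {d, g}  B8 = {a, g}
Tree: B1–B2, B2–B3, B3–B4, B4–B5, B5–B6, B6–B7, B7–B8
Each bag holds 2 vertices, so the decomposition has width 1, which upper-bounds the treewidth. G has an edge, so its treewidth is at least 1. The upper and lower bounds meet at 1, so that is the treewidth.

1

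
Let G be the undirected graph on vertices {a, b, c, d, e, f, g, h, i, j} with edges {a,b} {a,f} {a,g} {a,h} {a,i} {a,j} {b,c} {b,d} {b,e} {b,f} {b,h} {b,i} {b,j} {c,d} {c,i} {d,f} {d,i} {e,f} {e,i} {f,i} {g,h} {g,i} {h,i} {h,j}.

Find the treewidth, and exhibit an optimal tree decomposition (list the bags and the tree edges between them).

Every bag has size at most 4, so the width is 4 − 1 = 3 and tw(G) ≤ 3. On the other hand G contains the 4-clique {a, g, h, i}. A clique must lie in a single bag of any decomposition, so no decomposition can have width below 3. Combining the bounds, tw(G) = 3.

Treewidth 3.
One optimal decomposition is:
Bags: B1 = {a, b, f, i}  B2 = {a, b, h, i}  B3 = {b, d, f, i}  B4 = {a, g, h, i}  B5 = {b, e, f, i}  B6 = {a, b, h, j}  B7 = {b, c, d, i}
Tree: B1–B2, B1–B3, B2–B4, B3–B5, B2–B6, B3–B7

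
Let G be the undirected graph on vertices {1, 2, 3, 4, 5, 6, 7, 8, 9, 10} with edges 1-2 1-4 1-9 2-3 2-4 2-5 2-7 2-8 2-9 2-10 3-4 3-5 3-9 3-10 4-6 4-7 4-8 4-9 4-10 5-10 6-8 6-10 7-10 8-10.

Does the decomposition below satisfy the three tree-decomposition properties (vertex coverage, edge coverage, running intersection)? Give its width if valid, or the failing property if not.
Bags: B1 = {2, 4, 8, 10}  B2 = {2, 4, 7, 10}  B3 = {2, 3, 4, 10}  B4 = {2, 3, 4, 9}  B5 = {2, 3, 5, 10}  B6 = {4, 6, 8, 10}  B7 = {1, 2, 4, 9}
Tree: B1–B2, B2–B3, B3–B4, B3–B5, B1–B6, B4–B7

Every vertex of G appears in some bag (union = {1, 2, 3, 4, 5, 6, 7, 8, 9, 10}); every edge is covered by a bag; and for each vertex v the set of bags containing v is connected in the bag tree. The decomposition is therefore valid. The largest bag has 4 vertices, so the width is 3.

Yes; width 3.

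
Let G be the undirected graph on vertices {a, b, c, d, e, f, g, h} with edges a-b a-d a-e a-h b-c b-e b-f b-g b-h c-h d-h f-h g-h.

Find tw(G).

2

A width-2 tree decomposition is:
Bags: B1 = {b, f, h}  B2 = {b, c, h}  B3 = {b, g, h}  B4 = {a, b, h}  B5 = {a, b, e}  B6 = {a, d, h}
Tree: B1–B2, B1–B3, B1–B4, B4–B5, B4–B6
The largest bag has 3 vertices, giving width 2; this decomposition certifies tw(G) ≤ 2. For the lower bound, the 3 vertices {a, b, e} are pairwise adjacent, and any tree decomposition puts a clique entirely inside one bag — forcing width ≥ 2. Hence tw(G) = 2 exactly.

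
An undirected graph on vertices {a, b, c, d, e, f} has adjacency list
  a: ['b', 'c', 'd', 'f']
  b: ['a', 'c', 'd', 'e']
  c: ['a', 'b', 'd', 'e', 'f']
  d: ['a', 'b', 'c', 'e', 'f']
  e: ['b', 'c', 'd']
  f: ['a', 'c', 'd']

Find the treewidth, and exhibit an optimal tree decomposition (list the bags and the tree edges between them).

Every bag has size at most 4, so the width is 4 − 1 = 3 and tw(G) ≤ 3. For the lower bound, the 4 vertices {b, c, d, e} are pairwise adjacent, and any tree decomposition puts a clique entirely inside one bag — forcing width ≥ 3. Hence tw(G) = 3 exactly.

Treewidth 3.
One optimal decomposition is:
Bags: B1 = {a, b, c, d}  B2 = {a, c, d, f}  B3 = {b, c, d, e}
Tree: B1–B2, B1–B3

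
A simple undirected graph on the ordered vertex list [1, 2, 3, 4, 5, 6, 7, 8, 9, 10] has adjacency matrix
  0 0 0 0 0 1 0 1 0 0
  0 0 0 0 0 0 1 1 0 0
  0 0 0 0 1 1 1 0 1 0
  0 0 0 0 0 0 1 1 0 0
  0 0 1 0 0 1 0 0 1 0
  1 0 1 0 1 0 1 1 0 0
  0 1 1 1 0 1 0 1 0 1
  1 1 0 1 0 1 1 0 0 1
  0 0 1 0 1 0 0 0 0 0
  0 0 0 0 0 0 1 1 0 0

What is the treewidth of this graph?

A width-2 tree decomposition is:
Bags: B1 = {6, 7, 8}  B2 = {3, 6, 7}  B3 = {7, 8, 10}  B4 = {3, 5, 6}  B5 = {2, 7, 8}  B6 = {1, 6, 8}  B7 = {3, 5, 9}  B8 = {4, 7, 8}
Tree: B1–B2, B1–B3, B2–B4, B1–B5, B1–B6, B4–B7, B5–B8
Each bag holds 3 vertices, so the decomposition has width 2, which upper-bounds the treewidth. Conversely, {1, 6, 8} is a clique of size 3, and the vertices of any clique must share a bag in every tree decomposition; so some bag has ≥ 3 vertices and tw(G) ≥ 2. Therefore the treewidth is 2.

2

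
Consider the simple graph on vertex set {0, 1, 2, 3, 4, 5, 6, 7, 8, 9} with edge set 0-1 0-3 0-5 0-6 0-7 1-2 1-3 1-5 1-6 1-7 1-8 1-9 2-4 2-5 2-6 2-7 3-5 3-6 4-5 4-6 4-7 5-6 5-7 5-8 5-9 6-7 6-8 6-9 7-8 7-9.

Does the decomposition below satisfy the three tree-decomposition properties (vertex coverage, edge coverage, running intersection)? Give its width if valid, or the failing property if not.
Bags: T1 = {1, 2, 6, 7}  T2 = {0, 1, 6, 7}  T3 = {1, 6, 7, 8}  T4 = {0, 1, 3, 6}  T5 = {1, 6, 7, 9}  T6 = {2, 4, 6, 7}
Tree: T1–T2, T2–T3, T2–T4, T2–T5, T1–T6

No — vertex 5 appears in no bag.

A tree decomposition must satisfy three properties: every vertex lies in some bag; for every edge, both endpoints lie together in some bag; and for every vertex, the bags containing it form a connected subtree. Here vertex 5 appears in no bag, so the decomposition is invalid.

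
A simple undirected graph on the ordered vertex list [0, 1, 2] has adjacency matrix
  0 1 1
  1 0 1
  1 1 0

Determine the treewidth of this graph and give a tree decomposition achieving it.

Treewidth 2.
Bags: B1 = {0, 1, 2}
Tree: (single bag)

A single bag containing all 3 vertices is trivially a valid decomposition of width 2. On the other hand G contains the 3-clique {0, 1, 2}. A clique must lie in a single bag of any decomposition, so no decomposition can have width below 2. The upper and lower bounds meet at 2, so that is the treewidth.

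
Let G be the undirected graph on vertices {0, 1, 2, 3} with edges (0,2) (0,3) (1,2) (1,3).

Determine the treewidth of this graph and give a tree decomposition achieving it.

Every bag has size at most 3, so the width is 3 − 1 = 2 and tw(G) ≤ 2. For the lower bound, G contains the cycle 2–1–3–0–2, so G is not a forest; only forests have treewidth ≤ 1, hence tw(G) ≥ 2. Therefore the treewidth is 2.

Treewidth 2.
One optimal decomposition is:
Bags: B1 = {1, 2, 3}  B2 = {0, 2, 3}
Tree: B1–B2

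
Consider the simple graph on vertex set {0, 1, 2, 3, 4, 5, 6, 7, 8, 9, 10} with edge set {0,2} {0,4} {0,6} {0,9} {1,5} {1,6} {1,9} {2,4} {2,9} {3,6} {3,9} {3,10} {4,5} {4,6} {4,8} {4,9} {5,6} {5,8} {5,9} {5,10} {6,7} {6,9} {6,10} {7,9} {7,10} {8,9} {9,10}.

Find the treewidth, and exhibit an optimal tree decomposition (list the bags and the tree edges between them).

Treewidth 3.
One such decomposition:
Bags: B1 = {4, 5, 6, 9}  B2 = {4, 5, 8, 9}  B3 = {5, 6, 9, 10}  B4 = {1, 5, 6, 9}  B5 = {3, 6, 9, 10}  B6 = {0, 4, 6, 9}  B7 = {6, 7, 9, 10}  B8 = {0, 2, 4, 9}
Tree: B1–B2, B1–B3, B1–B4, B3–B5, B1–B6, B5–B7, B6–B8

Each bag holds 4 vertices, so the decomposition has width 3, which upper-bounds the treewidth. For the lower bound, the 4 vertices {4, 5, 8, 9} are pairwise adjacent, and any tree decomposition puts a clique entirely inside one bag — forcing width ≥ 3. Combining the bounds, tw(G) = 3.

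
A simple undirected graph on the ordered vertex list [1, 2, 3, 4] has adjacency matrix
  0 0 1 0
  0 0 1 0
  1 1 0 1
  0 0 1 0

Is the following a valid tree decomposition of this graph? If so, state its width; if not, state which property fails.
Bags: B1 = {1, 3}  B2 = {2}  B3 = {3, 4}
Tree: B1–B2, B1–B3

A tree decomposition must satisfy three properties: every vertex lies in some bag; for every edge, both endpoints lie together in some bag; and for every vertex, the bags containing it form a connected subtree. Here edge (3,2) lies in no bag, so the decomposition is invalid.

No — edge (3,2) lies in no bag.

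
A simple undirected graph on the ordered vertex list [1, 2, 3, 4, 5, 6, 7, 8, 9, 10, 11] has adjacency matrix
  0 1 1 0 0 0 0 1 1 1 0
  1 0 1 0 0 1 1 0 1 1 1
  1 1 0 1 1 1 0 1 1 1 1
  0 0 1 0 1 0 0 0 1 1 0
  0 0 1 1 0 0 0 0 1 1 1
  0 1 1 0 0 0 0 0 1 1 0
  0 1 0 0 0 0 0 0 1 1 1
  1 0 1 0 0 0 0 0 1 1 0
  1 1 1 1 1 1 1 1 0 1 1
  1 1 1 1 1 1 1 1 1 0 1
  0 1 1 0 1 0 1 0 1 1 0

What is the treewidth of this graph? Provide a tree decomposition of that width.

Treewidth 4.
One such decomposition:
Bags: B1 = {2, 3, 9, 10, 11}  B2 = {1, 2, 3, 9, 10}  B3 = {2, 7, 9, 10, 11}  B4 = {1, 3, 8, 9, 10}  B5 = {3, 5, 9, 10, 11}  B6 = {2, 3, 6, 9, 10}  B7 = {3, 4, 5, 9, 10}
Tree: B1–B2, B1–B3, B2–B4, B1–B5, B1–B6, B5–B7

Every bag has size at most 5, so the width is 5 − 1 = 4 and tw(G) ≤ 4. Conversely, {1, 3, 8, 9, 10} is a clique of size 5, and the vertices of any clique must share a bag in every tree decomposition; so some bag has ≥ 5 vertices and tw(G) ≥ 4. The upper and lower bounds meet at 4, so that is the treewidth.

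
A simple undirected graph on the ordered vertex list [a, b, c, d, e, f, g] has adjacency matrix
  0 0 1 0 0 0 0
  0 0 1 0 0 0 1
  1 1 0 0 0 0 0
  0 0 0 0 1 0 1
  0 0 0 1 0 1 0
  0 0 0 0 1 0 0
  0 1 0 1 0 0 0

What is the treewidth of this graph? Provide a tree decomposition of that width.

Every bag has size at most 2, so the width is 2 − 1 = 1 and tw(G) ≤ 1. Any graph with an edge has treewidth ≥ 1, and G has the edge f–e. Combining the bounds, tw(G) = 1.

Treewidth 1.
One optimal decomposition is:
Bags: B1 = {e, f}  B2 = {d, e}  B3 = {d, g}  B4 = {b, g}  B5 = {b, c}  B6 = {a, c}
Tree: B1–B2, B2–B3, B3–B4, B4–B5, B5–B6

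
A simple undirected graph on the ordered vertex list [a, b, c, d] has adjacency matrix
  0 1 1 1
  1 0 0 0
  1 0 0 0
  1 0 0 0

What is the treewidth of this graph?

1

A width-1 tree decomposition is:
Bags: B1 = {a, c}  B2 = {a, d}  B3 = {a, b}
Tree: B1–B2, B2–B3
The largest bag has 2 vertices, giving width 1; this decomposition certifies tw(G) ≤ 1. G has an edge, so its treewidth is at least 1. Hence tw(G) = 1 exactly.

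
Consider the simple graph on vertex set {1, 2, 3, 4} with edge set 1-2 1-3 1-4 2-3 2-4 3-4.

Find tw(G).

3

A width-3 tree decomposition is:
Bags: B1 = {1, 2, 3, 4}
Tree: (single bag)
With just one bag of size 4, the width is 4 − 1 = 3, so tw(G) ≤ 3. For the lower bound, the 4 vertices {1, 2, 3, 4} are pairwise adjacent, and any tree decomposition puts a clique entirely inside one bag — forcing width ≥ 3. Therefore the treewidth is 3.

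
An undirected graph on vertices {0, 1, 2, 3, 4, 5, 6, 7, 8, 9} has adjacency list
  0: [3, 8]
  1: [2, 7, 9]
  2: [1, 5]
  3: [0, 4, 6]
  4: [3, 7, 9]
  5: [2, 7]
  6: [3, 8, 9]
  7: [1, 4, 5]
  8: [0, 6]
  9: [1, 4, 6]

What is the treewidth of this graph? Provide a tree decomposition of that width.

Each bag holds 3 vertices, so the decomposition has width 2, which upper-bounds the treewidth. The edges 8–0–3–6–8 form a cycle, so G is not a tree and its treewidth is at least 2. Combining the bounds, tw(G) = 2.

Treewidth 2.
One such decomposition:
Bags: B1 = {0, 6, 8}  B2 = {0, 3, 6}  B3 = {3, 6, 9}  B4 = {3, 4, 9}  B5 = {1, 4, 9}  B6 = {1, 4, 7}  B7 = {1, 2, 7}  B8 = {2, 5, 7}
Tree: B1–B2, B2–B3, B3–B4, B4–B5, B5–B6, B6–B7, B7–B8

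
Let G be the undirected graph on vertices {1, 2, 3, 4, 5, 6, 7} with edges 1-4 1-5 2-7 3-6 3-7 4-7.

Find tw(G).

1

A width-1 tree decomposition is:
Bags: B1 = {3, 6}  B2 = {3, 7}  B3 = {4, 7}  B4 = {2, 7}  B5 = {1, 4}  B6 = {1, 5}
Tree: B1–B2, B2–B3, B3–B4, B3–B5, B5–B6
Each bag holds 2 vertices, so the decomposition has width 1, which upper-bounds the treewidth. Since G has at least one edge (e.g. 3–6), it is not an edgeless graph, so tw(G) ≥ 1. Combining the bounds, tw(G) = 1.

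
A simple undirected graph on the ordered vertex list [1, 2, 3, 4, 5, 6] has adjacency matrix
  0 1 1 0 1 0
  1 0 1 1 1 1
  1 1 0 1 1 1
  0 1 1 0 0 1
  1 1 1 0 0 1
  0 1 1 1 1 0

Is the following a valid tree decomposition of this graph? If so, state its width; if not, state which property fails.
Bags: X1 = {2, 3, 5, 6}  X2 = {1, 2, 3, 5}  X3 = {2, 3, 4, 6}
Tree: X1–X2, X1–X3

Yes; width 3.

Checking the three conditions: (i) the bags cover all of {1, 2, 3, 4, 5, 6}; (ii) for each edge, some bag contains both endpoints; (iii) the bags containing any fixed vertex form a subtree. All hold, so the decomposition is valid with width 4 − 1 = 3.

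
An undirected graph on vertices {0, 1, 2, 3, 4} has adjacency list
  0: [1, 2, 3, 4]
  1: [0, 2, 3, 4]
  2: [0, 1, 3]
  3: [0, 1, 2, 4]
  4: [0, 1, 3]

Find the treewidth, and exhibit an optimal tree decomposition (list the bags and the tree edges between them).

Treewidth 3.
Bags: B1 = {0, 1, 3, 4}  B2 = {0, 1, 2, 3}
Tree: B1–B2

Every bag has size at most 4, so the width is 4 − 1 = 3 and tw(G) ≤ 3. For the lower bound, the 4 vertices {0, 1, 2, 3} are pairwise adjacent, and any tree decomposition puts a clique entirely inside one bag — forcing width ≥ 3. The upper and lower bounds meet at 3, so that is the treewidth.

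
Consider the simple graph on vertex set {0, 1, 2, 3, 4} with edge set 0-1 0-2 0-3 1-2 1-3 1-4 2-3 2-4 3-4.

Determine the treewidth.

A width-3 tree decomposition is:
Bags: B1 = {0, 1, 2, 3}  B2 = {1, 2, 3, 4}
Tree: B1–B2
The largest bag has 4 vertices, giving width 3; this decomposition certifies tw(G) ≤ 3. Conversely, {0, 1, 2, 3} is a clique of size 4, and the vertices of any clique must share a bag in every tree decomposition; so some bag has ≥ 4 vertices and tw(G) ≥ 3. Therefore the treewidth is 3.

3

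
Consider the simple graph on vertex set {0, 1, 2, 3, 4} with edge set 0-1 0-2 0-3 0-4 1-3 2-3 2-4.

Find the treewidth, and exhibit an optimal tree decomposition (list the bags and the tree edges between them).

Each bag holds 3 vertices, so the decomposition has width 2, which upper-bounds the treewidth. For the lower bound, the 3 vertices {0, 1, 3} are pairwise adjacent, and any tree decomposition puts a clique entirely inside one bag — forcing width ≥ 2. The upper and lower bounds meet at 2, so that is the treewidth.

Treewidth 2.
Bags: B1 = {0, 2, 3}  B2 = {0, 2, 4}  B3 = {0, 1, 3}
Tree: B1–B2, B1–B3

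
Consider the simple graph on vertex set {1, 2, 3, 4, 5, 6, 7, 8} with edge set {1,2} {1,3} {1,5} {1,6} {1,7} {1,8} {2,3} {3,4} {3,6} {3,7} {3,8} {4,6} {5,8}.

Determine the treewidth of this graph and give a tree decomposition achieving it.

Each bag holds 3 vertices, so the decomposition has width 2, which upper-bounds the treewidth. On the other hand G contains the 3-clique {1, 3, 8}. A clique must lie in a single bag of any decomposition, so no decomposition can have width below 2. Therefore the treewidth is 2.

Treewidth 2.
Bags: B1 = {1, 3, 7}  B2 = {1, 2, 3}  B3 = {1, 3, 8}  B4 = {1, 5, 8}  B5 = {1, 3, 6}  B6 = {3, 4, 6}
Tree: B1–B2, B1–B3, B3–B4, B1–B5, B5–B6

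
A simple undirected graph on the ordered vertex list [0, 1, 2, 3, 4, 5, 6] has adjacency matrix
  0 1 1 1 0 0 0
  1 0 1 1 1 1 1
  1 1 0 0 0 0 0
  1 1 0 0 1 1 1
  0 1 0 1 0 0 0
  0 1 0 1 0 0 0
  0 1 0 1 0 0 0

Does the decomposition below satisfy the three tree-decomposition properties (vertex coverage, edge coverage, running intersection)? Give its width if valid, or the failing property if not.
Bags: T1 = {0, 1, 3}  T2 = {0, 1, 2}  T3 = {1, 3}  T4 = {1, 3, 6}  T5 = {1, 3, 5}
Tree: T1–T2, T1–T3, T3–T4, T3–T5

A tree decomposition must satisfy three properties: every vertex lies in some bag; for every edge, both endpoints lie together in some bag; and for every vertex, the bags containing it form a connected subtree. Here vertex 4 appears in no bag, so the decomposition is invalid.

No — vertex 4 appears in no bag.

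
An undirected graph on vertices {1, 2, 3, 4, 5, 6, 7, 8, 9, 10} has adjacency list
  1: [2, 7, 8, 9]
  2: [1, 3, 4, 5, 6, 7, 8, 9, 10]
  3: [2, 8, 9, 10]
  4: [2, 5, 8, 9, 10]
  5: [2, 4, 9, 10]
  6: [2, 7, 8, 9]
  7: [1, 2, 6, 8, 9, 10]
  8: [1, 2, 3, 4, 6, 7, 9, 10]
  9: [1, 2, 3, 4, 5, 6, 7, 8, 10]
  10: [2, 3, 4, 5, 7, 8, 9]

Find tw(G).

A width-4 tree decomposition is:
Bags: B1 = {2, 4, 8, 9, 10}  B2 = {2, 7, 8, 9, 10}  B3 = {1, 2, 7, 8, 9}  B4 = {2, 3, 8, 9, 10}  B5 = {2, 6, 7, 8, 9}  B6 = {2, 4, 5, 9, 10}
Tree: B1–B2, B2–B3, B2–B4, B2–B5, B1–B6
The largest bag has 5 vertices, giving width 4; this decomposition certifies tw(G) ≤ 4. On the other hand G contains the 5-clique {2, 3, 8, 9, 10}. A clique must lie in a single bag of any decomposition, so no decomposition can have width below 4. The upper and lower bounds meet at 4, so that is the treewidth.

4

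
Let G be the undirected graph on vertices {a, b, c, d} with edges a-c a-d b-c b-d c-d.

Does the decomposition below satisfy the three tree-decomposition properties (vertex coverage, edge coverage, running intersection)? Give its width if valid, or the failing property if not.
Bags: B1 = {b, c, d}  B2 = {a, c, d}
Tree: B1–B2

Yes; width 2.

Checking the three conditions: (i) the bags cover all of {a, b, c, d}; (ii) for each edge, some bag contains both endpoints; (iii) the bags containing any fixed vertex form a subtree. All hold, so the decomposition is valid with width 3 − 1 = 2.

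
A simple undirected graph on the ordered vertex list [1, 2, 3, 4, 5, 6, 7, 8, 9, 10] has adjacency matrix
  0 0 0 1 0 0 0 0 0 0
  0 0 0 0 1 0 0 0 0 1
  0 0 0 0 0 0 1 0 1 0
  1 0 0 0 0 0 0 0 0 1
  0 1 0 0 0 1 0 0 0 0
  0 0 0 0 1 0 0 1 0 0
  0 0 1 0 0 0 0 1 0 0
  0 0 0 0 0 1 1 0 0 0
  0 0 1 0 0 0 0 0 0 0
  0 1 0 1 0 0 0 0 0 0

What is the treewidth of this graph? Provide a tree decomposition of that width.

Treewidth 1.
One such decomposition:
Bags: B1 = {1, 4}  B2 = {4, 10}  B3 = {2, 10}  B4 = {2, 5}  B5 = {5, 6}  B6 = {6, 8}  B7 = {7, 8}  B8 = {3, 7}  B9 = {3, 9}
Tree: B1–B2, B2–B3, B3–B4, B4–B5, B5–B6, B6–B7, B7–B8, B8–B9

The largest bag has 2 vertices, giving width 1; this decomposition certifies tw(G) ≤ 1. Since G has at least one edge (e.g. 1–4), it is not an edgeless graph, so tw(G) ≥ 1. The upper and lower bounds meet at 1, so that is the treewidth.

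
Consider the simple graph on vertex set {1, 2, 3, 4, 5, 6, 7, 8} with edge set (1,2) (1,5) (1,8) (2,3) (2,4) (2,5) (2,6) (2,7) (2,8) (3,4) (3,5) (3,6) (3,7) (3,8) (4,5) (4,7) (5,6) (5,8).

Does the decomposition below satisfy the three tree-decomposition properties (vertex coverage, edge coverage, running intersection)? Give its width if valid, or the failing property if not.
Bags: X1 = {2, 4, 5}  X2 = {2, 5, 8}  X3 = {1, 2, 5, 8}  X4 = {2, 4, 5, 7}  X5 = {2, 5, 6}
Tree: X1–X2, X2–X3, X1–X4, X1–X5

A tree decomposition must satisfy three properties: every vertex lies in some bag; for every edge, both endpoints lie together in some bag; and for every vertex, the bags containing it form a connected subtree. Here vertex 3 appears in no bag, so the decomposition is invalid.

No — vertex 3 appears in no bag.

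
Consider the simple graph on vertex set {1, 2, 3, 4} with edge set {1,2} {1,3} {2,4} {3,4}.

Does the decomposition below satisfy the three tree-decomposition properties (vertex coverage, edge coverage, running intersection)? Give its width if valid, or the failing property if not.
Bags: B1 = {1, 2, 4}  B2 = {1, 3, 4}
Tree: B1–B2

Yes; width 2.

Every vertex of G appears in some bag (union = {1, 2, 3, 4}); every edge is covered by a bag; and for each vertex v the set of bags containing v is connected in the bag tree. The decomposition is therefore valid. The largest bag has 3 vertices, so the width is 2.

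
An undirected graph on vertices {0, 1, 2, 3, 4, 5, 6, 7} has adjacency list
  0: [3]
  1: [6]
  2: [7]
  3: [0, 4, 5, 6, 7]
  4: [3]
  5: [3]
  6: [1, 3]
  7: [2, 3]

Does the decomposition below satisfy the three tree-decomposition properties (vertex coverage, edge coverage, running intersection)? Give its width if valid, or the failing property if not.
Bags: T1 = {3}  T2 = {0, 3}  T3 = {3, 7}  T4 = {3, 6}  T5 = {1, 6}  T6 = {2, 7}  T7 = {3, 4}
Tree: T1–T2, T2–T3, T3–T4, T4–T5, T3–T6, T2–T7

No — vertex 5 appears in no bag.

A tree decomposition must satisfy three properties: every vertex lies in some bag; for every edge, both endpoints lie together in some bag; and for every vertex, the bags containing it form a connected subtree. Here vertex 5 appears in no bag, so the decomposition is invalid.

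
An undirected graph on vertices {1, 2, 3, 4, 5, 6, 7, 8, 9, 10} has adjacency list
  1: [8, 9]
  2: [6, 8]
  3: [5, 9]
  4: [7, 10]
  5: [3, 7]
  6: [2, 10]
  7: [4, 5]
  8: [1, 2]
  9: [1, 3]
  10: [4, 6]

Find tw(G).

2

A width-2 tree decomposition is:
Bags: B1 = {1, 3, 9}  B2 = {1, 3, 8}  B3 = {2, 3, 8}  B4 = {2, 3, 6}  B5 = {3, 6, 10}  B6 = {3, 4, 10}  B7 = {3, 4, 7}  B8 = {3, 5, 7}
Tree: B1–B2, B2–B3, B3–B4, B4–B5, B5–B6, B6–B7, B7–B8
Each bag holds 3 vertices, so the decomposition has width 2, which upper-bounds the treewidth. The edges 3–9–1–8–2–6–10–4–7–5–3 form a cycle, so G is not a tree and its treewidth is at least 2. The upper and lower bounds meet at 2, so that is the treewidth.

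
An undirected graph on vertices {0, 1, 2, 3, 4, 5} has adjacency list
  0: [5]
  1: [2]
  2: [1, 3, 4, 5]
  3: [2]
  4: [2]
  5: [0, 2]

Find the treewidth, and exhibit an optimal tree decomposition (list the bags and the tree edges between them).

Every bag has size at most 2, so the width is 2 − 1 = 1 and tw(G) ≤ 1. Any graph with an edge has treewidth ≥ 1, and G has the edge 4–2. Combining the bounds, tw(G) = 1.

Treewidth 1.
One such decomposition:
Bags: B1 = {2, 4}  B2 = {2, 3}  B3 = {1, 2}  B4 = {2, 5}  B5 = {0, 5}
Tree: B1–B2, B2–B3, B1–B4, B4–B5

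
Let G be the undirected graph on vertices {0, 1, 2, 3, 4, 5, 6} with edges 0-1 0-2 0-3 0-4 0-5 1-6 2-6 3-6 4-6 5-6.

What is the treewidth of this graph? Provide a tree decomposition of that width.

Treewidth 2.
One such decomposition:
Bags: B1 = {0, 3, 6}  B2 = {0, 2, 6}  B3 = {0, 5, 6}  B4 = {0, 1, 6}  B5 = {0, 4, 6}
Tree: B1–B2, B2–B3, B3–B4, B4–B5

The largest bag has 3 vertices, giving width 2; this decomposition certifies tw(G) ≤ 2. Since 6–3–0–2–6 is a cycle in G, G is not acyclic. Forests are exactly the graphs of treewidth ≤ 1, so tw(G) ≥ 2. Hence tw(G) = 2 exactly.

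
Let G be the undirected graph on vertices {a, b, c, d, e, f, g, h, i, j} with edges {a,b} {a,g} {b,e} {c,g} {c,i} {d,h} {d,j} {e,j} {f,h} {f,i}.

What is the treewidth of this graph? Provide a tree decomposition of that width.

Treewidth 2.
Bags: B1 = {a, b, g}  B2 = {b, c, g}  B3 = {b, c, i}  B4 = {b, f, i}  B5 = {b, f, h}  B6 = {b, d, h}  B7 = {b, d, j}  B8 = {b, e, j}
Tree: B1–B2, B2–B3, B3–B4, B4–B5, B5–B6, B6–B7, B7–B8

Every bag has size at most 3, so the width is 3 − 1 = 2 and tw(G) ≤ 2. The edges b–a–g–c–i–f–h–d–j–e–b form a cycle, so G is not a tree and its treewidth is at least 2. Therefore the treewidth is 2.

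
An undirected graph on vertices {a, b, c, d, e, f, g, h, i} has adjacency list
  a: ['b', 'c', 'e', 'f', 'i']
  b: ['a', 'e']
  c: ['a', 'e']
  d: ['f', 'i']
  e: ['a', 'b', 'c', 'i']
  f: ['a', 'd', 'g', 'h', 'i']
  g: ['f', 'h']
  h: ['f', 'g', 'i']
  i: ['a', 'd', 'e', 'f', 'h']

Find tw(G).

2

A width-2 tree decomposition is:
Bags: B1 = {a, e, i}  B2 = {a, f, i}  B3 = {f, h, i}  B4 = {f, g, h}  B5 = {a, b, e}  B6 = {a, c, e}  B7 = {d, f, i}
Tree: B1–B2, B2–B3, B3–B4, B1–B5, B5–B6, B2–B7
The largest bag has 3 vertices, giving width 2; this decomposition certifies tw(G) ≤ 2. For the lower bound, the 3 vertices {a, c, e} are pairwise adjacent, and any tree decomposition puts a clique entirely inside one bag — forcing width ≥ 2. Hence tw(G) = 2 exactly.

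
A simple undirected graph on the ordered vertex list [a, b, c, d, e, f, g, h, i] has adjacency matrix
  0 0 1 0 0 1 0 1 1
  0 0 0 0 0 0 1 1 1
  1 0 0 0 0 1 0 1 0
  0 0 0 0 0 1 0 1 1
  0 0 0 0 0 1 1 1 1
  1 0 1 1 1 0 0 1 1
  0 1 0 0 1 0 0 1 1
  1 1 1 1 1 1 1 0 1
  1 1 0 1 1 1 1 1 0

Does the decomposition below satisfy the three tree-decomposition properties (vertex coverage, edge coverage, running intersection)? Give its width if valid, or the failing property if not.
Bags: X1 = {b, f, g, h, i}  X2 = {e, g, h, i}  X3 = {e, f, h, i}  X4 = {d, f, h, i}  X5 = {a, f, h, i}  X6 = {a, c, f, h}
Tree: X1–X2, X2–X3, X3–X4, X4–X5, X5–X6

A tree decomposition must satisfy three properties: every vertex lies in some bag; for every edge, both endpoints lie together in some bag; and for every vertex, the bags containing it form a connected subtree. Here bags containing vertex f are not connected in the tree, so the decomposition is invalid.

No — bags containing vertex f are not connected in the tree.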